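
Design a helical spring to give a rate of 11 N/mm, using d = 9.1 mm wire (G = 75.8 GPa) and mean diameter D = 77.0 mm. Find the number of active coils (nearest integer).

N_a = Gd⁴/(8D³k) = (75.8×10³ × 9.1⁴)/(8 × 77.0³ × 11)
    = 5.19798e+08 / 4.01749e+07 = 12.94 → 13 coils

13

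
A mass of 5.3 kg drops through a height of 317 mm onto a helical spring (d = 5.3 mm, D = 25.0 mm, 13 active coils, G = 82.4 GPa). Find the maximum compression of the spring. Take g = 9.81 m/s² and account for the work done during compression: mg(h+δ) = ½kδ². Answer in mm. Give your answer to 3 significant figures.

k = Gd⁴/(8D³N_a) = (82.4×10³)(5.3⁴)/(8·25.0³·13) = 40.011 N/mm
W = mg = 5.3 × 9.81 = 51.993 N
½kδ² − Wδ − Wh = 0 → δ = (W + √(W² + 2kWh))/k
δ = (51.993 + √(2703.3 + 1.3189e+06))/40.011 = (51.993 + 1149.6)/40.011 = 30.032 mm

30.0 mm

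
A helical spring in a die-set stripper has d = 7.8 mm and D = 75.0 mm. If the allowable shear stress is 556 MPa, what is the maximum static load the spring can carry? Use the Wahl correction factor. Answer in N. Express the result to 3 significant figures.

C = D/d = 75.0/7.8 = 9.6154
K_W = (4C−1)/(4C−4) + 0.615/C = 37.462/34.462 + 0.0640 = 1.1510
τ_max = K·8FD/(πd³) → F_max = τ_allow·πd³/(8DK)
F_max = 556·π·7.8³/(8·75.0·1.1510) = 8.2891e+05/690.61 = 1200.3 N

1200 N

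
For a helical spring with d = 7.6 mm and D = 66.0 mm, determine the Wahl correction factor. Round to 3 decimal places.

1.168

C = D/d = 66.0/7.6 = 8.6842
K_W = (4C−1)/(4C−4) + 0.615/C = 33.737/30.737 + 0.0708 = 1.1684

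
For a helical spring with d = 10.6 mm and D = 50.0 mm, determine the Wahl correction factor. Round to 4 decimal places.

C = D/d = 50.0/10.6 = 4.7170
K_W = (4C−1)/(4C−4) + 0.615/C = 17.868/14.868 + 0.1304 = 1.3322

1.3322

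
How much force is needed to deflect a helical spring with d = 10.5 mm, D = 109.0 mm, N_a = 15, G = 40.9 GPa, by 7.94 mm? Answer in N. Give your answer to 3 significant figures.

k = Gd⁴/(8D³N_a) = (40.9×10³)(10.5⁴)/(8·109.0³·15) = 3.199 N/mm
F = k·δ = 3.199 × 7.94 = 25.4 N

25.4 N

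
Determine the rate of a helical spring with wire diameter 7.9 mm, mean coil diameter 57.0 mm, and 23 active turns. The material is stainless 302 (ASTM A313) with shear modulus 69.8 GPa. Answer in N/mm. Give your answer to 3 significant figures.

7.98 N/mm

k = Gd⁴/(8D³N_a) = (69.8×10³ × 7.9⁴) / (8 × 57.0³ × 23)
  = 2.71872e+08 / 3.40755e+07 = 7.9785 N/mm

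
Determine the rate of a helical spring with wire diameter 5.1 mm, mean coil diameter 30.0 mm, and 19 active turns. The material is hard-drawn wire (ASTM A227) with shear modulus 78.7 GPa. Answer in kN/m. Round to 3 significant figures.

k = Gd⁴/(8D³N_a) = (78.7×10³ × 5.1⁴) / (8 × 30.0³ × 19)
  = 5.32421e+07 / 4.104e+06 = 12.973 N/mm

13.0 kN/m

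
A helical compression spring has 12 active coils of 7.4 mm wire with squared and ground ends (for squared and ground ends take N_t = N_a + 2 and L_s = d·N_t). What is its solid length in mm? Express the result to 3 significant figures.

104 mm

squared and ground ends: N_t = N_a + 2 = 12 + 2 = 14
L_s = d·N_t = 7.4 × 14 = 103.6 mm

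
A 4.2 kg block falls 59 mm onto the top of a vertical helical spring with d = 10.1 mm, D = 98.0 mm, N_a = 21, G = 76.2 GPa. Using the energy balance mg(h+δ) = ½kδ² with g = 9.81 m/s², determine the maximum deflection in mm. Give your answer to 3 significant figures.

40.4 mm

k = Gd⁴/(8D³N_a) = (76.2×10³)(10.1⁴)/(8·98.0³·21) = 5.0148 N/mm
W = mg = 4.2 × 9.81 = 41.202 N
½kδ² − Wδ − Wh = 0 → δ = (W + √(W² + 2kWh))/k
δ = (41.202 + √(1697.6 + 24381.1))/5.0148 = (41.202 + 161.49)/5.0148 = 40.419 mm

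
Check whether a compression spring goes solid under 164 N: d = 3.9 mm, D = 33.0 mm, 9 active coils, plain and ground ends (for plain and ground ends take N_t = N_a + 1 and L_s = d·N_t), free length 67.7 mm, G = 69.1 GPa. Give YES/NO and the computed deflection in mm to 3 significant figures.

k = Gd⁴/(8D³N_a) = (69.1×10³)(3.9⁴)/(8·33.0³·9) = 6.1782 N/mm
N_t = 10; L_s = 3.9·10 = 39 mm; δ_solid = L₀ − L_s = 67.7 − 39 = 28.7 mm
δ = F/k = 164/6.1782 = 26.545 mm
δ < δ_solid → spring does not go solid

NO, δ = 26.5 mm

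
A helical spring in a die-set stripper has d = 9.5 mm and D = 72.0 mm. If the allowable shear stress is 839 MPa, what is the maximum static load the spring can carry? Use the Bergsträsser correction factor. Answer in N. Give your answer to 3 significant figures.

C = D/d = 72.0/9.5 = 7.5789
K_B = (4C+2)/(4C−3) = 32.316/27.316 = 1.1830
τ_max = K·8FD/(πd³) → F_max = τ_allow·πd³/(8DK)
F_max = 839·π·9.5³/(8·72.0·1.1830) = 2.2599e+06/681.43 = 3316.3 N

3320 N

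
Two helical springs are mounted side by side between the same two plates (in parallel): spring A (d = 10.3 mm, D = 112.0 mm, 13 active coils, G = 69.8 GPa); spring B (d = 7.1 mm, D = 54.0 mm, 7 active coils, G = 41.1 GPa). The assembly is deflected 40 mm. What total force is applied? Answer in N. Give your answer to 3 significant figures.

k_A = Gd⁴/(8D³N_a) = (69.8×10³)(10.3⁴)/(8·112.0³·13) = 5.3767 N/mm
k_B = Gd⁴/(8D³N_a) = (41.1×10³)(7.1⁴)/(8·54.0³·7) = 11.844 N/mm
Parallel: k_eq = 5.3767 + 11.844 = 17.221 N/mm
F = k_eq·δ = 17.221·40 = 688.84 N

689 N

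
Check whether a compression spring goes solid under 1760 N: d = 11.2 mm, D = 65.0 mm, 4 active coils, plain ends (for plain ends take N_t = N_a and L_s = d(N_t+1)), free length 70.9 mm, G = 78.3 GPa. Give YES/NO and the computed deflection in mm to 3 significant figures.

NO, δ = 12.6 mm

k = Gd⁴/(8D³N_a) = (78.3×10³)(11.2⁴)/(8·65.0³·4) = 140.2 N/mm
N_t = 4; L_s = 11.2·5 = 56 mm; δ_solid = L₀ − L_s = 70.9 − 56 = 14.9 mm
δ = F/k = 1760/140.2 = 12.554 mm
δ < δ_solid → spring does not go solid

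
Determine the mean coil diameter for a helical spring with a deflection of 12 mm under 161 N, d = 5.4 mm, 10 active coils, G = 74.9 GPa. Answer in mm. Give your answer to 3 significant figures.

Required rate k = F/δ = 161/12 = 13.417 N/mm
D = (Gd⁴/(8N_a·k))^(1/3) = (74.9×10³·5.4⁴/(8·10·13.417))^(1/3)
  = (59336.5)^(1/3) = 39.0038 mm

39.0 mm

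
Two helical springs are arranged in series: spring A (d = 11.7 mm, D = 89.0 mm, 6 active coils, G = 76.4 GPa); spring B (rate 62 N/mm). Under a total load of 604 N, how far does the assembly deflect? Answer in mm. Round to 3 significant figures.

24.0 mm

k_A = Gd⁴/(8D³N_a) = (76.4×10³)(11.7⁴)/(8·89.0³·6) = 42.308 N/mm
Series: 1/k_eq = 1/42.308 + 1/62 = 0.039765; k_eq = 25.148 N/mm
δ = F/k_eq = 604/25.148 = 24.018 mm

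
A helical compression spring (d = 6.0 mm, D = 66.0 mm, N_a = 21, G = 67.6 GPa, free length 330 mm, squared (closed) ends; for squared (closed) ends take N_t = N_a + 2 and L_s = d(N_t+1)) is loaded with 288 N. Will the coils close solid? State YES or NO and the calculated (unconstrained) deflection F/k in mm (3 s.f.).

k = Gd⁴/(8D³N_a) = (67.6×10³)(6.0⁴)/(8·66.0³·21) = 1.8139 N/mm
N_t = 23; L_s = 6.0·24 = 144 mm; δ_solid = L₀ − L_s = 330 − 144 = 186 mm
δ = F/k = 288/1.8139 = 158.77 mm
δ < δ_solid → spring does not go solid

NO, δ = 159 mm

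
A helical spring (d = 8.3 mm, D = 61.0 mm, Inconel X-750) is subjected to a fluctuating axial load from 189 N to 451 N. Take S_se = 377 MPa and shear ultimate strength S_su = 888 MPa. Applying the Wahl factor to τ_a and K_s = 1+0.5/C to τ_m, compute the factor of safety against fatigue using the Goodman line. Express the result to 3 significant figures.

4.59

C = D/d = 61.0/8.3 = 7.3494; K_W = (4C−1)/(4C−4)+0.615/C = 1.2018; K_s = 1+0.5/C = 1.0680
F_a = (F_max−F_min)/2 = 131 N; F_m = (F_max+F_min)/2 = 320 N
τ_a = K_W·8F_aD/(πd³) = 1.2018 × 35.588 = 42.77 MPa
τ_m = K_s·8F_mD/(πd³) = 1.0680 × 86.933 = 92.848 MPa
Goodman: 1/n_f = τ_a/S_se + τ_m/S_su = 42.77/377 + 92.848/888 = 0.11345 + 0.10456 = 0.21801
n_f = 1/0.21801 = 4.587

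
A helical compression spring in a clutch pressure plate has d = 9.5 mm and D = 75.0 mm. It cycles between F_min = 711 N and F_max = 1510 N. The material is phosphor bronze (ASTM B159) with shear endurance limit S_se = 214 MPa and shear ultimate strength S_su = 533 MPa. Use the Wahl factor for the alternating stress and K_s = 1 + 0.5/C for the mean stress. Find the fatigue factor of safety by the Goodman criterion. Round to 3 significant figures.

1.01

C = D/d = 75.0/9.5 = 7.8947; K_W = (4C−1)/(4C−4)+0.615/C = 1.1867; K_s = 1+0.5/C = 1.0633
F_a = (F_max−F_min)/2 = 399.5 N; F_m = (F_max+F_min)/2 = 1110.5 N
τ_a = K_W·8F_aD/(πd³) = 1.1867 × 88.991 = 105.6 MPa
τ_m = K_s·8F_mD/(πd³) = 1.0633 × 247.37 = 263.04 MPa
Goodman: 1/n_f = τ_a/S_se + τ_m/S_su = 105.6/214 + 263.04/533 = 0.49348 + 0.49350 = 0.98698
n_f = 1/0.98698 = 1.013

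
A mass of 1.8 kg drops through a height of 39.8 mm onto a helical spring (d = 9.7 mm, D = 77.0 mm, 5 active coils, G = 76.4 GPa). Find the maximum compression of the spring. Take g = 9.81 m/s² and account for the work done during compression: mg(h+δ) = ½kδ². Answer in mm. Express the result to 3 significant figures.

6.66 mm

k = Gd⁴/(8D³N_a) = (76.4×10³)(9.7⁴)/(8·77.0³·5) = 37.038 N/mm
W = mg = 1.8 × 9.81 = 17.658 N
½kδ² − Wδ − Wh = 0 → δ = (W + √(W² + 2kWh))/k
δ = (17.658 + √(311.8 + 52059.8))/37.038 = (17.658 + 228.85)/37.038 = 6.6555 mm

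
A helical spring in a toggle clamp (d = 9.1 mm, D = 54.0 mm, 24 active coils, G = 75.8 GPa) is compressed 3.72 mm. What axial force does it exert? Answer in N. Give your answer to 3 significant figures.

k = Gd⁴/(8D³N_a) = (75.8×10³)(9.1⁴)/(8·54.0³·24) = 17.193 N/mm
F = k·δ = 17.193 × 3.72 = 63.958 N

64.0 N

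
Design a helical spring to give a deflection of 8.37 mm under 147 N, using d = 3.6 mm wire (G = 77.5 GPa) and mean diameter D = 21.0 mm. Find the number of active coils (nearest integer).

10

Required rate k = F/δ = 147/8.37 = 17.563 N/mm
N_a = Gd⁴/(8D³k) = (77.5×10³ × 3.6⁴)/(8 × 21.0³ × 17.563)
    = 1.3017e+07 / 1.30119e+06 = 10 → 10 coils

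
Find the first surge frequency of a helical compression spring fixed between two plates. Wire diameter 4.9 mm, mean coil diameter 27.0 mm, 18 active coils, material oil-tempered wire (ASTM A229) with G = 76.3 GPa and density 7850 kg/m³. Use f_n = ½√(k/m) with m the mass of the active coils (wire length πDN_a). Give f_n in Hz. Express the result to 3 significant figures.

k = Gd⁴/(8D³N_a) = (76.3×10³)(4.9⁴)/(8·27.0³·18) = 15.519 N/mm = 15519 N/m
Wire length L = πDN_a = π·27.0·18 = 1526.8 mm
m = ρ·(πd²/4)·L = 7850 × 18.857×10⁻⁶ m² × 1.5268 m = 0.22602 kg
f_n = ½√(k/m) = 0.5·√(15519/0.22602) = 0.5·√(68662) = 131.02 Hz

131 Hz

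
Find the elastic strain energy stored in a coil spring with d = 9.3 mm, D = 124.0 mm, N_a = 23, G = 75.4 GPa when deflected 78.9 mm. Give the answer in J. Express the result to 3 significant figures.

5.00 J

k = Gd⁴/(8D³N_a) = (75.4×10³)(9.3⁴)/(8·124.0³·23) = 1.6078 N/mm
U = ½kδ² = 0.5 × 1.6078 × 78.9² = 5004.3 N·mm = 5.0043 J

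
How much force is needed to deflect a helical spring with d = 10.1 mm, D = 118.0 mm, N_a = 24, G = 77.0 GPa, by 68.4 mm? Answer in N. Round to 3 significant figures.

174 N

k = Gd⁴/(8D³N_a) = (77.0×10³)(10.1⁴)/(8·118.0³·24) = 2.54 N/mm
F = k·δ = 2.54 × 68.4 = 173.73 N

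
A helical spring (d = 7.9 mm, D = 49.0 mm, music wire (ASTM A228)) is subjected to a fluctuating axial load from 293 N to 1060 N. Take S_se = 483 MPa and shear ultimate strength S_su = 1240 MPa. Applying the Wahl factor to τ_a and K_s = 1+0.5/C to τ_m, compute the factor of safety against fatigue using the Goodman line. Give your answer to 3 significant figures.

C = D/d = 49.0/7.9 = 6.2025; K_W = (4C−1)/(4C−4)+0.615/C = 1.2433; K_s = 1+0.5/C = 1.0806
F_a = (F_max−F_min)/2 = 383.5 N; F_m = (F_max+F_min)/2 = 676.5 N
τ_a = K_W·8F_aD/(πd³) = 1.2433 × 97.056 = 120.67 MPa
τ_m = K_s·8F_mD/(πd³) = 1.0806 × 171.21 = 185.01 MPa
Goodman: 1/n_f = τ_a/S_se + τ_m/S_su = 120.67/483 + 185.01/1240 = 0.24984 + 0.14920 = 0.39904
n_f = 1/0.39904 = 2.506

2.51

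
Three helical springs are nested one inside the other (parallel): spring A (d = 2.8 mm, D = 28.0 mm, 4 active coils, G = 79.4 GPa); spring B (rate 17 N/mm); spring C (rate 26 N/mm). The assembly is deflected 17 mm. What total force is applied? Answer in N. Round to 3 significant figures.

849 N

k_A = Gd⁴/(8D³N_a) = (79.4×10³)(2.8⁴)/(8·28.0³·4) = 6.9475 N/mm
Parallel: k_eq = 6.9475 + 17 + 26 = 49.947 N/mm
F = k_eq·δ = 49.947·17 = 849.11 N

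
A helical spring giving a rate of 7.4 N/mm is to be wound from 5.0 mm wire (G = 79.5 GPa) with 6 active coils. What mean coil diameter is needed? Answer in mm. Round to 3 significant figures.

D = (Gd⁴/(8N_a·k))^(1/3) = (79.5×10³·5.0⁴/(8·6·7.4))^(1/3)
  = (139886)^(1/3) = 51.9108 mm

51.9 mm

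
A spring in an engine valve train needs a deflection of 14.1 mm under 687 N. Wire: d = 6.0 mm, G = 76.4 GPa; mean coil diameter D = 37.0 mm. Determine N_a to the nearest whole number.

5

Required rate k = F/δ = 687/14.1 = 48.723 N/mm
N_a = Gd⁴/(8D³k) = (76.4×10³ × 6.0⁴)/(8 × 37.0³ × 48.723)
    = 9.90144e+07 / 1.97439e+07 = 5.015 → 5 coils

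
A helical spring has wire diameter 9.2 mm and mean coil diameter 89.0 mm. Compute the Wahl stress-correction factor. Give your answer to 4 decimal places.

C = D/d = 89.0/9.2 = 9.6739
K_W = (4C−1)/(4C−4) + 0.615/C = 37.696/34.696 + 0.0636 = 1.1500

1.1500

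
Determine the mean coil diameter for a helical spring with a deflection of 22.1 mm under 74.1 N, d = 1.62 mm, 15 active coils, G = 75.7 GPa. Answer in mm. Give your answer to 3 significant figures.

Required rate k = F/δ = 74.1/22.1 = 3.3529 N/mm
D = (Gd⁴/(8N_a·k))^(1/3) = (75.7×10³·1.62⁴/(8·15·3.3529))^(1/3)
  = (1295.83)^(1/3) = 10.9023 mm

10.9 mm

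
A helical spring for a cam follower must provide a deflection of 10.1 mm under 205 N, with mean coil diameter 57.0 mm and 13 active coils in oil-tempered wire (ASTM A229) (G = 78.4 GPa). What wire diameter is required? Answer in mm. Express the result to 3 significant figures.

8.40 mm

Required rate k = F/δ = 205/10.1 = 20.297 N/mm
d = (8D³N_a·k / G)^(1/4) = (8·57.0³·13·20.297 / (78.4×10³))^0.25
  = (4986.3)^0.25 = 8.4032 mm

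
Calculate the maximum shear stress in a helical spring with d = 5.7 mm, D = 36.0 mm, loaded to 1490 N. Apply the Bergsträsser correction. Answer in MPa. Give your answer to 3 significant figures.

903 MPa

Spring index C = D/d = 36.0/5.7 = 6.3158
K_B = (4C+2)/(4C−3) = 27.263/22.263 = 1.2246
τ₀ = 8FD/(πd³) = 8·1490·36.0/(π·5.7³) = 429120/581.8 = 737.57 MPa
τ_max = K·τ₀ = 1.2246 × 737.57 = 903.22 MPa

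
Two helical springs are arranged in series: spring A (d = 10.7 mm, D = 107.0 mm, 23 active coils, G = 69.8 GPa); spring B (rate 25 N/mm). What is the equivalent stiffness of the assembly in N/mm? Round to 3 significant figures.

k_A = Gd⁴/(8D³N_a) = (69.8×10³)(10.7⁴)/(8·107.0³·23) = 4.059 N/mm
Series: 1/k_eq = 1/4.059 + 1/25 = 0.28636; k_eq = 3.492 N/mm

3.49 N/mm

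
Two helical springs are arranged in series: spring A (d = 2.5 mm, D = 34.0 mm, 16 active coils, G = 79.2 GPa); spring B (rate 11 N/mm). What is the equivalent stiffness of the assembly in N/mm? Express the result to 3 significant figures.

0.582 N/mm

k_A = Gd⁴/(8D³N_a) = (79.2×10³)(2.5⁴)/(8·34.0³·16) = 0.61495 N/mm
Series: 1/k_eq = 1/0.61495 + 1/11 = 1.7171; k_eq = 0.58239 N/mm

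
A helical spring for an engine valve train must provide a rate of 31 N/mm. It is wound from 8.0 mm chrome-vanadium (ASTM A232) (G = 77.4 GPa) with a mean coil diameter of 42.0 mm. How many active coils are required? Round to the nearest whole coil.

N_a = Gd⁴/(8D³k) = (77.4×10³ × 8.0⁴)/(8 × 42.0³ × 31)
    = 3.1703e+08 / 1.83738e+07 = 17.25 → 17 coils

17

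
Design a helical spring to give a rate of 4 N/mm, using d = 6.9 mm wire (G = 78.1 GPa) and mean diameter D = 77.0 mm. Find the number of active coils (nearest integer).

N_a = Gd⁴/(8D³k) = (78.1×10³ × 6.9⁴)/(8 × 77.0³ × 4)
    = 1.7703e+08 / 1.46091e+07 = 12.12 → 12 coils

12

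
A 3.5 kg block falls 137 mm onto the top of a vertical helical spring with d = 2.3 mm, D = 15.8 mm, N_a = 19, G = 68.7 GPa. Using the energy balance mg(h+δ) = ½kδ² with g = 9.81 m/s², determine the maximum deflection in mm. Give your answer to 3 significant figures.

65.9 mm

k = Gd⁴/(8D³N_a) = (68.7×10³)(2.3⁴)/(8·15.8³·19) = 3.2067 N/mm
W = mg = 3.5 × 9.81 = 34.335 N
½kδ² − Wδ − Wh = 0 → δ = (W + √(W² + 2kWh))/k
δ = (34.335 + √(1178.9 + 30167.6))/3.2067 = (34.335 + 177.05)/3.2067 = 65.92 mm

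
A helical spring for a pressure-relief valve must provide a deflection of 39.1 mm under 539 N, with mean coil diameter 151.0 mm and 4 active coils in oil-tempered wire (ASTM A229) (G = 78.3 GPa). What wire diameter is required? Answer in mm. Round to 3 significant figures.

11.8 mm

Required rate k = F/δ = 539/39.1 = 13.785 N/mm
d = (8D³N_a·k / G)^(1/4) = (8·151.0³·4·13.785 / (78.3×10³))^0.25
  = (19397)^0.25 = 11.8014 mm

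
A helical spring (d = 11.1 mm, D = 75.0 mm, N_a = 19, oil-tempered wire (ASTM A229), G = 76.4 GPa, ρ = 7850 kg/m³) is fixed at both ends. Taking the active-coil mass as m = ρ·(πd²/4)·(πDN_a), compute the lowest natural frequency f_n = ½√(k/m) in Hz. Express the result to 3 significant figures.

36.5 Hz

k = Gd⁴/(8D³N_a) = (76.4×10³)(11.1⁴)/(8·75.0³·19) = 18.087 N/mm = 18087 N/m
Wire length L = πDN_a = π·75.0·19 = 4476.8 mm
m = ρ·(πd²/4)·L = 7850 × 96.769×10⁻⁶ m² × 4.4768 m = 3.4007 kg
f_n = ½√(k/m) = 0.5·√(18087/3.4007) = 0.5·√(5318.5) = 36.464 Hz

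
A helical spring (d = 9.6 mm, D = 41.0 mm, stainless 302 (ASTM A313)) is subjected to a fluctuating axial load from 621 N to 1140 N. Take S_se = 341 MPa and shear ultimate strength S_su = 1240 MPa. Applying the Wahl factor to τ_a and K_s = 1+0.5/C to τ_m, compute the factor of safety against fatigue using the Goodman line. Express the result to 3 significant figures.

C = D/d = 41.0/9.6 = 4.2708; K_W = (4C−1)/(4C−4)+0.615/C = 1.3733; K_s = 1+0.5/C = 1.1171
F_a = (F_max−F_min)/2 = 259.5 N; F_m = (F_max+F_min)/2 = 880.5 N
τ_a = K_W·8F_aD/(πd³) = 1.3733 × 30.623 = 42.055 MPa
τ_m = K_s·8F_mD/(πd³) = 1.1171 × 103.91 = 116.07 MPa
Goodman: 1/n_f = τ_a/S_se + τ_m/S_su = 42.055/341 + 116.07/1240 = 0.12333 + 0.09361 = 0.21693
n_f = 1/0.21693 = 4.61

4.61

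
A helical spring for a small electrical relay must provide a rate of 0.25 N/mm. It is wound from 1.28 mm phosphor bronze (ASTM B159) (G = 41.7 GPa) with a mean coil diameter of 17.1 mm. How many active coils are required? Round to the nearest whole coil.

11

N_a = Gd⁴/(8D³k) = (41.7×10³ × 1.28⁴)/(8 × 17.1³ × 0.25)
    = 111938 / 10000.4 = 11.19 → 11 coils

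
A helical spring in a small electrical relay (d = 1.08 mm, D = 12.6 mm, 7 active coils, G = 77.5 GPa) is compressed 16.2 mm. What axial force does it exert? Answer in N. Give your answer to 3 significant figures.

15.2 N

k = Gd⁴/(8D³N_a) = (77.5×10³)(1.08⁴)/(8·12.6³·7) = 0.94123 N/mm
F = k·δ = 0.94123 × 16.2 = 15.248 N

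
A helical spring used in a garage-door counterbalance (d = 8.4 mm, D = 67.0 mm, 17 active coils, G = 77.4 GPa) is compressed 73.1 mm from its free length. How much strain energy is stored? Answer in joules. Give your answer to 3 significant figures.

25.2 J

k = Gd⁴/(8D³N_a) = (77.4×10³)(8.4⁴)/(8·67.0³·17) = 9.421 N/mm
U = ½kδ² = 0.5 × 9.421 × 73.1² = 25171 N·mm = 25.171 J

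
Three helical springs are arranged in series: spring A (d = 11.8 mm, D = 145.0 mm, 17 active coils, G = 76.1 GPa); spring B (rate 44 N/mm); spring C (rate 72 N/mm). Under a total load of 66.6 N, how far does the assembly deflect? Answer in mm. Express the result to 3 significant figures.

21.2 mm

k_A = Gd⁴/(8D³N_a) = (76.1×10³)(11.8⁴)/(8·145.0³·17) = 3.5585 N/mm
Series: 1/k_eq = 1/3.5585 + 1/44 + 1/72 = 0.31763; k_eq = 3.1483 N/mm
δ = F/k_eq = 66.6/3.1483 = 21.154 mm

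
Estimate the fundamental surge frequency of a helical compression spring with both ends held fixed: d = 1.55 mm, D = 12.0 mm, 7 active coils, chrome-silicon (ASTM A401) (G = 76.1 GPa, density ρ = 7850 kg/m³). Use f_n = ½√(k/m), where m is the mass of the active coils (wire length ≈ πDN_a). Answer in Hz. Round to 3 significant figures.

k = Gd⁴/(8D³N_a) = (76.1×10³)(1.55⁴)/(8·12.0³·7) = 4.5392 N/mm = 4539.2 N/m
Wire length L = πDN_a = π·12.0·7 = 263.89 mm
m = ρ·(πd²/4)·L = 7850 × 1.8869×10⁻⁶ m² × 0.26389 m = 0.0039089 kg
f_n = ½√(k/m) = 0.5·√(4539.2/0.0039089) = 0.5·√(1.1613e+06) = 538.81 Hz

539 Hz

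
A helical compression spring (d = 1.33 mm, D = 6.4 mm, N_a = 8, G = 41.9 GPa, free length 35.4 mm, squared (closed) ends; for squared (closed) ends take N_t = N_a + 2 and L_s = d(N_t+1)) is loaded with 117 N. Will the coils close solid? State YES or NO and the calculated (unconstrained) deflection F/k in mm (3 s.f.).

k = Gd⁴/(8D³N_a) = (41.9×10³)(1.33⁴)/(8·6.4³·8) = 7.8145 N/mm
N_t = 10; L_s = 1.33·11 = 14.63 mm; δ_solid = L₀ − L_s = 35.4 − 14.63 = 20.77 mm
δ = F/k = 117/7.8145 = 14.972 mm
δ < δ_solid → spring does not go solid

NO, δ = 15.0 mm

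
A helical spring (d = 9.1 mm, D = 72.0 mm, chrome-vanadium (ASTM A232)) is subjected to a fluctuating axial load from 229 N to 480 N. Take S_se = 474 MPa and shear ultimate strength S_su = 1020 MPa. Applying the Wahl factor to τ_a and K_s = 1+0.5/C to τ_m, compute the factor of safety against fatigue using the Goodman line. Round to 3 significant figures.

6.01

C = D/d = 72.0/9.1 = 7.9121; K_W = (4C−1)/(4C−4)+0.615/C = 1.1862; K_s = 1+0.5/C = 1.0632
F_a = (F_max−F_min)/2 = 125.5 N; F_m = (F_max+F_min)/2 = 354.5 N
τ_a = K_W·8F_aD/(πd³) = 1.1862 × 30.535 = 36.221 MPa
τ_m = K_s·8F_mD/(πd³) = 1.0632 × 86.251 = 91.702 MPa
Goodman: 1/n_f = τ_a/S_se + τ_m/S_su = 36.221/474 + 91.702/1020 = 0.07642 + 0.08990 = 0.16632
n_f = 1/0.16632 = 6.013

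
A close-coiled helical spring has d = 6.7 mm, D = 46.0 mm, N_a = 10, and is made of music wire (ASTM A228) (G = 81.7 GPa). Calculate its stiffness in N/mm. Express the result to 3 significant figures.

21.1 N/mm

k = Gd⁴/(8D³N_a) = (81.7×10³ × 6.7⁴) / (8 × 46.0³ × 10)
  = 1.64635e+08 / 7.78688e+06 = 21.143 N/mm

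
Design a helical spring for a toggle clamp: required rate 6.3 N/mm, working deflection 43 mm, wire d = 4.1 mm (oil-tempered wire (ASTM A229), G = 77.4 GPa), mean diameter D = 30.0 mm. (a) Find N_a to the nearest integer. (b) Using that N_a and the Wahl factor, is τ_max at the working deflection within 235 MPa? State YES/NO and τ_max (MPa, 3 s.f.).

(a) 16 coils; (b) NO, τ_max = 363 MPa

N_a = Gd⁴/(8D³k) = (77.4×10³)(4.1⁴)/(8·30.0³·6.3) = 16.07 → N_a = 16
Actual rate k = Gd⁴/(8D³·16) = 6.3285 N/mm
Working load F = kδ = 6.3285·43 = 272.13 N
C = 30.0/4.1 = 7.3171; K_W = (4C−1)/(4C−4)+0.615/C = 1.2028
τ_max = K_W·8FD/(πd³) = 1.2028·301.63 = 362.8 MPa
τ_max > 235 MPa → exceeds allowable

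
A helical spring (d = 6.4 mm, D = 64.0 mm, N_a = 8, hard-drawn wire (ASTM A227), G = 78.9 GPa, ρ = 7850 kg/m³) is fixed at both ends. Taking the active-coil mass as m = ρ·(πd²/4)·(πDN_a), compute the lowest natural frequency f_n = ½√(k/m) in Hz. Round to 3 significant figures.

69.7 Hz

k = Gd⁴/(8D³N_a) = (78.9×10³)(6.4⁴)/(8·64.0³·8) = 7.89 N/mm = 7890 N/m
Wire length L = πDN_a = π·64.0·8 = 1608.5 mm
m = ρ·(πd²/4)·L = 7850 × 32.17×10⁻⁶ m² × 1.6085 m = 0.4062 kg
f_n = ½√(k/m) = 0.5·√(7890/0.4062) = 0.5·√(19424) = 69.685 Hz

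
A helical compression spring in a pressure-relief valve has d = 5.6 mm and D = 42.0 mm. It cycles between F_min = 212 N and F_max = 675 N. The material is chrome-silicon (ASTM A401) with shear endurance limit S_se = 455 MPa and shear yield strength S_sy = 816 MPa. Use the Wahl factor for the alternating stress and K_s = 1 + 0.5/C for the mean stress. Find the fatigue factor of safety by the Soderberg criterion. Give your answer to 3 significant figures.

C = D/d = 42.0/5.6 = 7.5000; K_W = (4C−1)/(4C−4)+0.615/C = 1.1974; K_s = 1+0.5/C = 1.0667
F_a = (F_max−F_min)/2 = 231.5 N; F_m = (F_max+F_min)/2 = 443.5 N
τ_a = K_W·8F_aD/(πd³) = 1.1974 × 140.99 = 168.81 MPa
τ_m = K_s·8F_mD/(πd³) = 1.0667 × 270.1 = 288.1 MPa
Soderberg: 1/n_f = τ_a/S_se + τ_m/S_sy = 168.81/455 + 288.1/816 = 0.37102 + 0.35307 = 0.72409
n_f = 1/0.72409 = 1.381

1.38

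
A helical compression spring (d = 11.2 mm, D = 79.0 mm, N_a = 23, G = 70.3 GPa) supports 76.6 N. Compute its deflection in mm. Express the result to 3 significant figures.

k = Gd⁴/(8D³N_a) = (70.3×10³)(11.2⁴)/(8·79.0³·23) = 12.193 N/mm
δ = F/k = 76.6 / 12.193 = 6.282 mm

6.28 mm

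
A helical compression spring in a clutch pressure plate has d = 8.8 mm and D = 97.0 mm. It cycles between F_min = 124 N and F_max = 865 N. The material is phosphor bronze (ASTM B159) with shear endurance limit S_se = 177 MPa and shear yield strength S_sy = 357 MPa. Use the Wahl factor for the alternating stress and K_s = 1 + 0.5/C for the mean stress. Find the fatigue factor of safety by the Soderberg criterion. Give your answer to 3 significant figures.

C = D/d = 97.0/8.8 = 11.0227; K_W = (4C−1)/(4C−4)+0.615/C = 1.1306; K_s = 1+0.5/C = 1.0454
F_a = (F_max−F_min)/2 = 370.5 N; F_m = (F_max+F_min)/2 = 494.5 N
τ_a = K_W·8F_aD/(πd³) = 1.1306 × 134.29 = 151.83 MPa
τ_m = K_s·8F_mD/(πd³) = 1.0454 × 179.24 = 187.37 MPa
Soderberg: 1/n_f = τ_a/S_se + τ_m/S_sy = 151.83/177 + 187.37/357 = 0.85782 + 0.52484 = 1.3827
n_f = 1/1.3827 = 0.7232

0.723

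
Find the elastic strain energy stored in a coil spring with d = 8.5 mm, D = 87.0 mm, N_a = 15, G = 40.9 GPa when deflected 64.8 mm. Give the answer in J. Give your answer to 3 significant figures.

5.67 J

k = Gd⁴/(8D³N_a) = (40.9×10³)(8.5⁴)/(8·87.0³·15) = 2.7018 N/mm
U = ½kδ² = 0.5 × 2.7018 × 64.8² = 5672.6 N·mm = 5.6726 J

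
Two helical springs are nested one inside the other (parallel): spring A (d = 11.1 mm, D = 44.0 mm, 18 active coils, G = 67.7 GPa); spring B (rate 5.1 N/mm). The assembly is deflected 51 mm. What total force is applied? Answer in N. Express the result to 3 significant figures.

k_A = Gd⁴/(8D³N_a) = (67.7×10³)(11.1⁴)/(8·44.0³·18) = 83.784 N/mm
Parallel: k_eq = 83.784 + 5.1 = 88.884 N/mm
F = k_eq·δ = 88.884·51 = 4533.1 N

4530 N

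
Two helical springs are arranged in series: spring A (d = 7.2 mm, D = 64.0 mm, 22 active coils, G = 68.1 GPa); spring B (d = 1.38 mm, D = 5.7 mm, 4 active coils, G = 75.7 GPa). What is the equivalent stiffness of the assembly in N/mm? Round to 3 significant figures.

3.65 N/mm

k_A = Gd⁴/(8D³N_a) = (68.1×10³)(7.2⁴)/(8·64.0³·22) = 3.9667 N/mm
k_B = Gd⁴/(8D³N_a) = (75.7×10³)(1.38⁴)/(8·5.7³·4) = 46.327 N/mm
Series: 1/k_eq = 1/3.9667 + 1/46.327 = 0.27369; k_eq = 3.6538 N/mm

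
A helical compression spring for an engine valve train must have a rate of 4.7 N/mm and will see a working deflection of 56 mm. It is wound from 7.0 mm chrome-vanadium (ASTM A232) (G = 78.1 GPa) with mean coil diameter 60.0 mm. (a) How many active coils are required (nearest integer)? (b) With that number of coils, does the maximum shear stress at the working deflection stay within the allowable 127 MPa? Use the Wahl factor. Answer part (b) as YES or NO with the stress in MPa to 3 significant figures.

N_a = Gd⁴/(8D³k) = (78.1×10³)(7.0⁴)/(8·60.0³·4.7) = 23.09 → N_a = 23
Actual rate k = Gd⁴/(8D³·23) = 4.7181 N/mm
Working load F = kδ = 4.7181·56 = 264.22 N
C = 60.0/7.0 = 8.5714; K_W = (4C−1)/(4C−4)+0.615/C = 1.1708
τ_max = K_W·8FD/(πd³) = 1.1708·117.69 = 137.8 MPa
τ_max > 127 MPa → exceeds allowable

(a) 23 coils; (b) NO, τ_max = 138 MPa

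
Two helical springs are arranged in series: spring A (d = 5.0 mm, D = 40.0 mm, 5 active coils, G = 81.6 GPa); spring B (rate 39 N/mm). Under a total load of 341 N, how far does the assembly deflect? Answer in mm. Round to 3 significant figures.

25.9 mm

k_A = Gd⁴/(8D³N_a) = (81.6×10³)(5.0⁴)/(8·40.0³·5) = 19.922 N/mm
Series: 1/k_eq = 1/19.922 + 1/39 = 0.075837; k_eq = 13.186 N/mm
δ = F/k_eq = 341/13.186 = 25.86 mm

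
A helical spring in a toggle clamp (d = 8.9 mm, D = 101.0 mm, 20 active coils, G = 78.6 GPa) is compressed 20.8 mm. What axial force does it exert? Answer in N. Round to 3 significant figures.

62.2 N

k = Gd⁴/(8D³N_a) = (78.6×10³)(8.9⁴)/(8·101.0³·20) = 2.9916 N/mm
F = k·δ = 2.9916 × 20.8 = 62.225 N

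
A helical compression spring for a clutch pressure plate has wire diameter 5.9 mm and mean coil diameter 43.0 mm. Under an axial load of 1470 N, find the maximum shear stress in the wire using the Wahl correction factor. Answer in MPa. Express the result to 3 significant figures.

943 MPa

Spring index C = D/d = 43.0/5.9 = 7.2881
K_W = (4C−1)/(4C−4) + 0.615/C = 28.153/25.153 + 0.0844 = 1.2037
τ₀ = 8FD/(πd³) = 8·1470·43.0/(π·5.9³) = 505680/645.22 = 783.74 MPa
τ_max = K·τ₀ = 1.2037 × 783.74 = 943.35 MPa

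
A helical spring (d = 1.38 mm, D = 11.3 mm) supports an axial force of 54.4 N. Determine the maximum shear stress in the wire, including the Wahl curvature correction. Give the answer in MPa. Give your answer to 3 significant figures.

Spring index C = D/d = 11.3/1.38 = 8.1884
K_W = (4C−1)/(4C−4) + 0.615/C = 31.754/28.754 + 0.0751 = 1.1794
τ₀ = 8FD/(πd³) = 8·54.4·11.3/(π·1.38³) = 4917.76/8.2563 = 595.63 MPa
τ_max = K·τ₀ = 1.1794 × 595.63 = 702.52 MPa

703 MPa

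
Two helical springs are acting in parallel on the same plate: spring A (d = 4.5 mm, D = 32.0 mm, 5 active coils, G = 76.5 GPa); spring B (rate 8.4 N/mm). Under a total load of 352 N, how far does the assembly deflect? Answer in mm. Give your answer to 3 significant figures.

k_A = Gd⁴/(8D³N_a) = (76.5×10³)(4.5⁴)/(8·32.0³·5) = 23.933 N/mm
Parallel: k_eq = 23.933 + 8.4 = 32.333 N/mm
δ = F/k_eq = 352/32.333 = 10.887 mm

10.9 mm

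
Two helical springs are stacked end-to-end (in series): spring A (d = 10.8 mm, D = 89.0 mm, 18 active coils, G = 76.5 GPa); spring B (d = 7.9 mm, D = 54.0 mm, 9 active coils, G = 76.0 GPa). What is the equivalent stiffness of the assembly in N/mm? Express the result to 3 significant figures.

k_A = Gd⁴/(8D³N_a) = (76.5×10³)(10.8⁴)/(8·89.0³·18) = 10.252 N/mm
k_B = Gd⁴/(8D³N_a) = (76.0×10³)(7.9⁴)/(8·54.0³·9) = 26.11 N/mm
Series: 1/k_eq = 1/10.252 + 1/26.11 = 0.13584; k_eq = 7.3617 N/mm

7.36 N/mm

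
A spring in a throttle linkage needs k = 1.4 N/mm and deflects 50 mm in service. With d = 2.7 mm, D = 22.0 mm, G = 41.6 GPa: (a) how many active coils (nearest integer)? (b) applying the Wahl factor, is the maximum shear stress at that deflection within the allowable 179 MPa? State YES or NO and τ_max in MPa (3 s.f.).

N_a = Gd⁴/(8D³k) = (41.6×10³)(2.7⁴)/(8·22.0³·1.4) = 18.54 → N_a = 19
Actual rate k = Gd⁴/(8D³·19) = 1.366 N/mm
Working load F = kδ = 1.366·50 = 68.298 N
C = 22.0/2.7 = 8.1481; K_W = (4C−1)/(4C−4)+0.615/C = 1.1804
τ_max = K_W·8FD/(πd³) = 1.1804·194.39 = 229.46 MPa
τ_max > 179 MPa → exceeds allowable

(a) 19 coils; (b) NO, τ_max = 229 MPa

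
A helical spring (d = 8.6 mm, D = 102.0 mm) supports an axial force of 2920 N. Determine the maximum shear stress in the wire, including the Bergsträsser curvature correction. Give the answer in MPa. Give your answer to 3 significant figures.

Spring index C = D/d = 102.0/8.6 = 11.8605
K_B = (4C+2)/(4C−3) = 49.442/44.442 = 1.1125
τ₀ = 8FD/(πd³) = 8·2920·102.0/(π·8.6³) = 2.38272e+06/1998.2 = 1192.4 MPa
τ_max = K·τ₀ = 1.1125 × 1192.4 = 1326.6 MPa

1330 MPa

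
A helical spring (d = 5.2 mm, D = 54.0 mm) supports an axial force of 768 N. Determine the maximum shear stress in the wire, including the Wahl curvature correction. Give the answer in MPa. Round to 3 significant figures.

856 MPa

Spring index C = D/d = 54.0/5.2 = 10.3846
K_W = (4C−1)/(4C−4) + 0.615/C = 40.538/37.538 + 0.0592 = 1.1391
τ₀ = 8FD/(πd³) = 8·768·54.0/(π·5.2³) = 331776/441.73 = 751.08 MPa
τ_max = K·τ₀ = 1.1391 × 751.08 = 855.58 MPa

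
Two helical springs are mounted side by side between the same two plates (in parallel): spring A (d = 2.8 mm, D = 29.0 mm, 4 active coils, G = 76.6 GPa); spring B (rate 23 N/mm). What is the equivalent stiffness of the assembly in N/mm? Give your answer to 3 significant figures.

29.0 N/mm

k_A = Gd⁴/(8D³N_a) = (76.6×10³)(2.8⁴)/(8·29.0³·4) = 6.0328 N/mm
Parallel: k_eq = 6.0328 + 23 = 29.033 N/mm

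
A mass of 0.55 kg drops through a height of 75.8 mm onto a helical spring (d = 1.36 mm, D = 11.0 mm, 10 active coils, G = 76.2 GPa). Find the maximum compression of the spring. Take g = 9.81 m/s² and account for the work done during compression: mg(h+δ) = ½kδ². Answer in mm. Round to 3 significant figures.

20.6 mm

k = Gd⁴/(8D³N_a) = (76.2×10³)(1.36⁴)/(8·11.0³·10) = 2.4482 N/mm
W = mg = 0.55 × 9.81 = 5.3955 N
½kδ² − Wδ − Wh = 0 → δ = (W + √(W² + 2kWh))/k
δ = (5.3955 + √(29.111 + 2002.5))/2.4482 = (5.3955 + 45.073)/2.4482 = 20.615 mm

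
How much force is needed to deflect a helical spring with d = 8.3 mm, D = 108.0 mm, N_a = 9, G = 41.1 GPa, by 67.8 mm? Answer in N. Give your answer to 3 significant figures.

146 N

k = Gd⁴/(8D³N_a) = (41.1×10³)(8.3⁴)/(8·108.0³·9) = 2.1506 N/mm
F = k·δ = 2.1506 × 67.8 = 145.81 N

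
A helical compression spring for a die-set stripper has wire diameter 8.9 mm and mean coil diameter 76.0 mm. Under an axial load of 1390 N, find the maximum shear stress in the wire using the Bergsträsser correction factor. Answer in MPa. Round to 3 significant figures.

Spring index C = D/d = 76.0/8.9 = 8.5393
K_B = (4C+2)/(4C−3) = 36.157/31.157 = 1.1605
τ₀ = 8FD/(πd³) = 8·1390·76.0/(π·8.9³) = 845120/2214.7 = 381.59 MPa
τ_max = K·τ₀ = 1.1605 × 381.59 = 442.83 MPa

443 MPa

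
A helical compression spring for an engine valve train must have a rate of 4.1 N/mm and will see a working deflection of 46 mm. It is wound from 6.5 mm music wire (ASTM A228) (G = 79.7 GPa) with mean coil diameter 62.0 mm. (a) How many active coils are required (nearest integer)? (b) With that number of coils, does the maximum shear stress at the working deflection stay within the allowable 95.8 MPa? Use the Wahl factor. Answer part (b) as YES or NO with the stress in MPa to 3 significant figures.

N_a = Gd⁴/(8D³k) = (79.7×10³)(6.5⁴)/(8·62.0³·4.1) = 18.2 → N_a = 18
Actual rate k = Gd⁴/(8D³·18) = 4.1455 N/mm
Working load F = kδ = 4.1455·46 = 190.69 N
C = 62.0/6.5 = 9.5385; K_W = (4C−1)/(4C−4)+0.615/C = 1.1523
τ_max = K_W·8FD/(πd³) = 1.1523·109.63 = 126.33 MPa
τ_max > 95.8 MPa → exceeds allowable

(a) 18 coils; (b) NO, τ_max = 126 MPa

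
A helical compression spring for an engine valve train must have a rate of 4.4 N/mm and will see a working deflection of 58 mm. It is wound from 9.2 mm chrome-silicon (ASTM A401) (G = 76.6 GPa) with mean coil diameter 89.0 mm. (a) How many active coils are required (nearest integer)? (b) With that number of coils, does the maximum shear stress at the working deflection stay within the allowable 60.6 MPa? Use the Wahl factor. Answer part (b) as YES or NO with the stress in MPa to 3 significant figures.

(a) 22 coils; (b) NO, τ_max = 85.9 MPa

N_a = Gd⁴/(8D³k) = (76.6×10³)(9.2⁴)/(8·89.0³·4.4) = 22.11 → N_a = 22
Actual rate k = Gd⁴/(8D³·22) = 4.4228 N/mm
Working load F = kδ = 4.4228·58 = 256.52 N
C = 89.0/9.2 = 9.6739; K_W = (4C−1)/(4C−4)+0.615/C = 1.1500
τ_max = K_W·8FD/(πd³) = 1.1500·74.661 = 85.863 MPa
τ_max > 60.6 MPa → exceeds allowable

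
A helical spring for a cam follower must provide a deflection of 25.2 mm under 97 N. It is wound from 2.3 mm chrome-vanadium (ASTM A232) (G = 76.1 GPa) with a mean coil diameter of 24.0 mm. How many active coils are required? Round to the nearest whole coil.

Required rate k = F/δ = 97/25.2 = 3.8492 N/mm
N_a = Gd⁴/(8D³k) = (76.1×10³ × 2.3⁴)/(8 × 24.0³ × 3.8492)
    = 2.12959e+06 / 425691 = 5.003 → 5 coils

5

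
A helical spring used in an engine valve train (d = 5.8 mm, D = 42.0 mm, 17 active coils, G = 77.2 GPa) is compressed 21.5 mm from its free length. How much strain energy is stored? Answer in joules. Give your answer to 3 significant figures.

k = Gd⁴/(8D³N_a) = (77.2×10³)(5.8⁴)/(8·42.0³·17) = 8.6705 N/mm
U = ½kδ² = 0.5 × 8.6705 × 21.5² = 2004 N·mm = 2.004 J

2.00 J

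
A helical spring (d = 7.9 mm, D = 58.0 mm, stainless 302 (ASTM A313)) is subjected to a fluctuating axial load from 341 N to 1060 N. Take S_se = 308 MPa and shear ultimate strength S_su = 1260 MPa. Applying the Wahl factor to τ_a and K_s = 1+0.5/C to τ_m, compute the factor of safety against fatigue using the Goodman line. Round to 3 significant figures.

C = D/d = 58.0/7.9 = 7.3418; K_W = (4C−1)/(4C−4)+0.615/C = 1.2020; K_s = 1+0.5/C = 1.0681
F_a = (F_max−F_min)/2 = 359.5 N; F_m = (F_max+F_min)/2 = 700.5 N
τ_a = K_W·8F_aD/(πd³) = 1.2020 × 107.69 = 129.45 MPa
τ_m = K_s·8F_mD/(πd³) = 1.0681 × 209.84 = 224.13 MPa
Goodman: 1/n_f = τ_a/S_se + τ_m/S_su = 129.45/308 + 224.13/1260 = 0.42029 + 0.17788 = 0.59818
n_f = 1/0.59818 = 1.672

1.67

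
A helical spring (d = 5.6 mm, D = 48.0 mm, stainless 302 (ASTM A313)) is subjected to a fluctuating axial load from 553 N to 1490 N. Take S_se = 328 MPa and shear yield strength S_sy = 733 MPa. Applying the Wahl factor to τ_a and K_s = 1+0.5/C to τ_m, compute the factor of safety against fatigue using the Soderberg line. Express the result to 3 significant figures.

C = D/d = 48.0/5.6 = 8.5714; K_W = (4C−1)/(4C−4)+0.615/C = 1.1708; K_s = 1+0.5/C = 1.0583
F_a = (F_max−F_min)/2 = 468.5 N; F_m = (F_max+F_min)/2 = 1021.5 N
τ_a = K_W·8F_aD/(πd³) = 1.1708 × 326.08 = 381.78 MPa
τ_m = K_s·8F_mD/(πd³) = 1.0583 × 710.98 = 752.45 MPa
Soderberg: 1/n_f = τ_a/S_se + τ_m/S_sy = 381.78/328 + 752.45/733 = 1.16396 + 1.02654 = 2.1905
n_f = 1/2.1905 = 0.4565

0.457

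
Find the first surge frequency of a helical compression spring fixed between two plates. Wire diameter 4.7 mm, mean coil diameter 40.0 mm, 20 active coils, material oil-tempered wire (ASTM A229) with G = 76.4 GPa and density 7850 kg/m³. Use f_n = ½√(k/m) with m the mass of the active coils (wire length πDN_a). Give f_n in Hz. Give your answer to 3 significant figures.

51.6 Hz

k = Gd⁴/(8D³N_a) = (76.4×10³)(4.7⁴)/(8·40.0³·20) = 3.6407 N/mm = 3640.7 N/m
Wire length L = πDN_a = π·40.0·20 = 2513.3 mm
m = ρ·(πd²/4)·L = 7850 × 17.349×10⁻⁶ m² × 2.5133 m = 0.34229 kg
f_n = ½√(k/m) = 0.5·√(3640.7/0.34229) = 0.5·√(10636) = 51.566 Hz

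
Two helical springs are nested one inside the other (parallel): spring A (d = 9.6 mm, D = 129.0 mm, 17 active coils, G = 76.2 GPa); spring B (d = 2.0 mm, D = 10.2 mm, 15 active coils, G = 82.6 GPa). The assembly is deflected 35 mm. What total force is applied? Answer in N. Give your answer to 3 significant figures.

441 N

k_A = Gd⁴/(8D³N_a) = (76.2×10³)(9.6⁴)/(8·129.0³·17) = 2.2168 N/mm
k_B = Gd⁴/(8D³N_a) = (82.6×10³)(2.0⁴)/(8·10.2³·15) = 10.378 N/mm
Parallel: k_eq = 2.2168 + 10.378 = 12.595 N/mm
F = k_eq·δ = 12.595·35 = 440.82 N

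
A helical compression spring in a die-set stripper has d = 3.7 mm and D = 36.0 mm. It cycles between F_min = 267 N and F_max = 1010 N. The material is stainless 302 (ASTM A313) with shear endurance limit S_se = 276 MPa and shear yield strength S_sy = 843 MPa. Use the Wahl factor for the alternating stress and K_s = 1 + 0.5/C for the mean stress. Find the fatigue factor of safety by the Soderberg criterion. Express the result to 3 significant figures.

C = D/d = 36.0/3.7 = 9.7297; K_W = (4C−1)/(4C−4)+0.615/C = 1.1491; K_s = 1+0.5/C = 1.0514
F_a = (F_max−F_min)/2 = 371.5 N; F_m = (F_max+F_min)/2 = 638.5 N
τ_a = K_W·8F_aD/(πd³) = 1.1491 × 672.35 = 772.61 MPa
τ_m = K_s·8F_mD/(πd³) = 1.0514 × 1155.6 = 1215 MPa
Soderberg: 1/n_f = τ_a/S_se + τ_m/S_sy = 772.61/276 + 1215/843 = 2.79932 + 1.44123 = 4.2406
n_f = 1/4.2406 = 0.2358

0.236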